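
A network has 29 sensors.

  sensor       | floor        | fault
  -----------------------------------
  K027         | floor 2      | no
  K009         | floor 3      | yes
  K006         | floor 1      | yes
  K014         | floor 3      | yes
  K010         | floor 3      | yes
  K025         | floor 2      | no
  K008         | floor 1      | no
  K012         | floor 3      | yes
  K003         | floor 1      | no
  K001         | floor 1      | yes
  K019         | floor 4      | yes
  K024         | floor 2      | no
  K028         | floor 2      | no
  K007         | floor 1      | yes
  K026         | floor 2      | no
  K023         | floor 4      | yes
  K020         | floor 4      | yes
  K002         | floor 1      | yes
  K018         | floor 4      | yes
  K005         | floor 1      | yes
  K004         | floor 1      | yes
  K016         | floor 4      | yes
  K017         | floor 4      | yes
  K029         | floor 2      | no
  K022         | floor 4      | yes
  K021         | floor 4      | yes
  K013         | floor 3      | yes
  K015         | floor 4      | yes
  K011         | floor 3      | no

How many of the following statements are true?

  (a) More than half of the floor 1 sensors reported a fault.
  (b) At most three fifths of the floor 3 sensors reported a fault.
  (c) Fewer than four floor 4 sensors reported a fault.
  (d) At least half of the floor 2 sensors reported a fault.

(a) floor 1: |A| = 8, |A ∩ B| = 6; needs |A ∩ B| > |A ∖ B| — true.
(b) floor 3: |A| = 6, |A ∩ B| = 5; needs |A ∩ B| / |A| ≤ 3/5 — false.
(c) floor 4: |A| = 9, |A ∩ B| = 9; needs |A ∩ B| < 4 — false.
(d) floor 2: |A| = 6, |A ∩ B| = 0; needs |A ∩ B| ≥ |A ∖ B| — false.

1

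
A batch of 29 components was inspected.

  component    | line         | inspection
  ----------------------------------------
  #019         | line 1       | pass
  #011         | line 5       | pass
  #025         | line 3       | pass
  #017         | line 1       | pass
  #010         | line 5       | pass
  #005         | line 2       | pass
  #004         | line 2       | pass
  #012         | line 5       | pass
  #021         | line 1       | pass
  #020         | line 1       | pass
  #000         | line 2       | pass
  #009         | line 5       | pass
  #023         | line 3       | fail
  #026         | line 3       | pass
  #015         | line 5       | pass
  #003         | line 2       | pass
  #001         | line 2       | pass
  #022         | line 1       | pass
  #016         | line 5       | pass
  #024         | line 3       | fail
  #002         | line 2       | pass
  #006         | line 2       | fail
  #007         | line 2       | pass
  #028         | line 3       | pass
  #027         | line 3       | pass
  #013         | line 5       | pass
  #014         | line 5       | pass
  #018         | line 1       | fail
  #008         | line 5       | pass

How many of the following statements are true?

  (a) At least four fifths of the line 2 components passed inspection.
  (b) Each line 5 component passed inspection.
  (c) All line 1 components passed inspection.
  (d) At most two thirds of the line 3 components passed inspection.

(a) line 2: |A| = 8, |A ∩ B| = 7; needs |A ∩ B| / |A| ≥ 4/5 — true.
(b) line 5: |A| = 9, |A ∩ B| = 9; needs A ⊆ B, i.e. every element of A is in B (|A ∖ B| = 0) — true.
(c) line 1: |A| = 6, |A ∩ B| = 5; needs A ⊆ B, i.e. every element of A is in B (|A ∖ B| = 0) — false.
(d) line 3: |A| = 6, |A ∩ B| = 4; needs |A ∩ B| / |A| ≤ 2/3 — true.

3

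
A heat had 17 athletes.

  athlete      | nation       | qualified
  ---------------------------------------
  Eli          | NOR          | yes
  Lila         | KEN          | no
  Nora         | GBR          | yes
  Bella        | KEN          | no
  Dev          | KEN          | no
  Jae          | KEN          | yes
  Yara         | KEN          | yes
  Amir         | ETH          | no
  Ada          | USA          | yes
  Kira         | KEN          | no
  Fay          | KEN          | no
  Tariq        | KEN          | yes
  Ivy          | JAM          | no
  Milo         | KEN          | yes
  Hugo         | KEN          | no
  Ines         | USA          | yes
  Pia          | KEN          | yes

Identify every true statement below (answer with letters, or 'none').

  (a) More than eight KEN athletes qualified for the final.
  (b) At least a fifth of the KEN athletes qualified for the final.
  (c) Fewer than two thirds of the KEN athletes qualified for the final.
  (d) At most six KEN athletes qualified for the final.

(b), (c), (d)

|A| = 11, |A ∩ B| = 5, |A ∖ B| = 6.
(a) |A ∩ B| > 8: fails.
(b) |A ∩ B| / |A| ≥ 1/5: holds.
(c) |A ∩ B| / |A| < 2/3: holds.
(d) |A ∩ B| ≤ 6: holds.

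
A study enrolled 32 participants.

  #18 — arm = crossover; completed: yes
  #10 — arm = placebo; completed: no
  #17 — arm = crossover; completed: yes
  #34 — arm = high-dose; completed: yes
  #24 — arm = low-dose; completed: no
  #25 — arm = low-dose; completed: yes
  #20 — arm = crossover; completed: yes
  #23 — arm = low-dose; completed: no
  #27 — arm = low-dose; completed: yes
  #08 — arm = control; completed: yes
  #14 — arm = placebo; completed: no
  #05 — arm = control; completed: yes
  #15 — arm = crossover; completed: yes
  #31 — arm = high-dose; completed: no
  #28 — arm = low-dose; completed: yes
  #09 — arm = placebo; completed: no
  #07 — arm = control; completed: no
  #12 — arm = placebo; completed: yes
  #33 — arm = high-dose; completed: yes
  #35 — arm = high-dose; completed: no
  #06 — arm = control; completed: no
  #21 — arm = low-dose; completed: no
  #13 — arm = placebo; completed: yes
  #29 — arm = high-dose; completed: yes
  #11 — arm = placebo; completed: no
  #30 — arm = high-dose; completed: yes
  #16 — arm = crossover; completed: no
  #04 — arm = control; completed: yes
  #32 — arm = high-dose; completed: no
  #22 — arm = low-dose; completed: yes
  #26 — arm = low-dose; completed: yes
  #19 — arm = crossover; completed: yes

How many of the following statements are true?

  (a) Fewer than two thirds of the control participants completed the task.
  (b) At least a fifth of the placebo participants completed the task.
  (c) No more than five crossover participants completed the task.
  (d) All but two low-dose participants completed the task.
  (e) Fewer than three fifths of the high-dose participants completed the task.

(a) control: |A| = 5, |A ∩ B| = 3; needs |A ∩ B| / |A| < 2/3 — true.
(b) placebo: |A| = 6, |A ∩ B| = 2; needs |A ∩ B| / |A| ≥ 1/5 — true.
(c) crossover: |A| = 6, |A ∩ B| = 5; needs |A ∩ B| ≤ 5 — true.
(d) low-dose: |A| = 8, |A ∩ B| = 5; needs |A ∖ B| = 2 — false.
(e) high-dose: |A| = 7, |A ∩ B| = 4; needs |A ∩ B| / |A| < 3/5 — true.

4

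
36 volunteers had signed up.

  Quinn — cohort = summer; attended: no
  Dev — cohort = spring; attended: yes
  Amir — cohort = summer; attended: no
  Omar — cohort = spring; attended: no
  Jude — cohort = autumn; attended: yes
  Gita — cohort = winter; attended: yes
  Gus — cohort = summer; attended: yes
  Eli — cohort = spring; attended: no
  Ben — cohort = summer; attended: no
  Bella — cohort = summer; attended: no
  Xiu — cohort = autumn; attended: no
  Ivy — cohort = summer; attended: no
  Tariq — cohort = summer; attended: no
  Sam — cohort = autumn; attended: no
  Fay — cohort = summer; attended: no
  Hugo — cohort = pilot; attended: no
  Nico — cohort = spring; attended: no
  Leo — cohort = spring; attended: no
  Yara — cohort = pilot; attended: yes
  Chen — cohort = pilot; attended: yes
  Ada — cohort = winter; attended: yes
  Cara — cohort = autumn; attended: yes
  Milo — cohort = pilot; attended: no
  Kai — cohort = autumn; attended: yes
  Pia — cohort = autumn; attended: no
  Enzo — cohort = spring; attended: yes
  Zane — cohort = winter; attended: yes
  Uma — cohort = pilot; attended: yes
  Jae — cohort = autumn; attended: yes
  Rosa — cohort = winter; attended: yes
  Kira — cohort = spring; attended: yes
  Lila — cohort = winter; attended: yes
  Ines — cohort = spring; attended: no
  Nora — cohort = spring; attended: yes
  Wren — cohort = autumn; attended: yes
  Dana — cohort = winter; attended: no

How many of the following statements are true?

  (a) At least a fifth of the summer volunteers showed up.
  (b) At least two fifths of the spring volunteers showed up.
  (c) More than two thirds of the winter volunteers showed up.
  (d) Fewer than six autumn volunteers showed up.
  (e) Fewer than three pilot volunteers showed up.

3

(a) summer: |A| = 8, |A ∩ B| = 1; needs |A ∩ B| / |A| ≥ 1/5 — false.
(b) spring: |A| = 9, |A ∩ B| = 4; needs |A ∩ B| / |A| ≥ 2/5 — true.
(c) winter: |A| = 6, |A ∩ B| = 5; needs |A ∩ B| / |A| > 2/3 — true.
(d) autumn: |A| = 8, |A ∩ B| = 5; needs |A ∩ B| < 6 — true.
(e) pilot: |A| = 5, |A ∩ B| = 3; needs |A ∩ B| < 3 — false.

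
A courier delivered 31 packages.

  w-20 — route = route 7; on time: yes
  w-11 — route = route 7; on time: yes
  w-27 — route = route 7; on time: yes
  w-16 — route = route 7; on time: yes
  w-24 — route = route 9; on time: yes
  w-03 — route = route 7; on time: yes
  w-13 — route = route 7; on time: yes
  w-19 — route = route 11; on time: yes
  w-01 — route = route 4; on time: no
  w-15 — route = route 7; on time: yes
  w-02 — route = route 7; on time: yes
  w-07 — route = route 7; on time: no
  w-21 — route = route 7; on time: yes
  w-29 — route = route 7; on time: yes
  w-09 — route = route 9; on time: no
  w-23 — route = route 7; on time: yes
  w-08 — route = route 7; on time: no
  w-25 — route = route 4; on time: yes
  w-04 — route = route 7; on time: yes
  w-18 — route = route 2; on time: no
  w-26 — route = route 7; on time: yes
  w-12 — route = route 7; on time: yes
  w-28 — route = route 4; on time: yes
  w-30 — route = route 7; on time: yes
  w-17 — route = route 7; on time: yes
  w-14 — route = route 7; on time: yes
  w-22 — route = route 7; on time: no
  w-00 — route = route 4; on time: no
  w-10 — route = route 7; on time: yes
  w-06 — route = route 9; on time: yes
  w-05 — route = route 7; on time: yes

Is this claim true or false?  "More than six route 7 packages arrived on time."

The determiner here denotes the relation: |A ∩ B| > 6.
|A| = 22, |A ∩ B| = 19, |A ∖ B| = 3.
|A ∩ B| = 19, so the statement is true.

True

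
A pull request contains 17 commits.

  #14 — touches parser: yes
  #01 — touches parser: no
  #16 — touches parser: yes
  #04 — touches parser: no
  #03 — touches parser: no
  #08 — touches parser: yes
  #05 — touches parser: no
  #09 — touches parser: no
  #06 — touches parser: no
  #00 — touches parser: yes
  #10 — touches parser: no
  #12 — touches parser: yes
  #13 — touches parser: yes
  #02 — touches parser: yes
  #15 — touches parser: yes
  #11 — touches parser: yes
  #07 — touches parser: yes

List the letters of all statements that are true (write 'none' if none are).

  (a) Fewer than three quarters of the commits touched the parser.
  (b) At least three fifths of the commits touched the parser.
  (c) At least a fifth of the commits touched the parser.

|A| = 17, |A ∩ B| = 10, |A ∖ B| = 7.
(a) |A ∩ B| / |A| < 3/4: holds.
(b) |A ∩ B| / |A| ≥ 3/5: fails.
(c) |A ∩ B| / |A| ≥ 1/5: holds.

(a), (c)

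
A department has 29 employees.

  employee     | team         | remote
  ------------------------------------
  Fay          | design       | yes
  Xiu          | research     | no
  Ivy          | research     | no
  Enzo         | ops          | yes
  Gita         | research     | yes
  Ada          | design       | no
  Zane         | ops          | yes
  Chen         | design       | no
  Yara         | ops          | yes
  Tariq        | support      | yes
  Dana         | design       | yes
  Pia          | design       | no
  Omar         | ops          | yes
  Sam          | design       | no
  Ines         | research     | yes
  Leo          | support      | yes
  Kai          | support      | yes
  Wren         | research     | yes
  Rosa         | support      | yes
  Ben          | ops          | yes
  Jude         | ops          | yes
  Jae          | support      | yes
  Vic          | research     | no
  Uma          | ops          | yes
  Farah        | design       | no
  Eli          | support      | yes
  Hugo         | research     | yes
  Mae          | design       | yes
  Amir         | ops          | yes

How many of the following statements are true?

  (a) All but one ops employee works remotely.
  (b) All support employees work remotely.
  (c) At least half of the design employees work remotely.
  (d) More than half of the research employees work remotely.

(a) ops: |A| = 8, |A ∩ B| = 8; needs |A ∖ B| = 1 — false.
(b) support: |A| = 6, |A ∩ B| = 6; needs A ⊆ B, i.e. every element of A is in B (|A ∖ B| = 0) — true.
(c) design: |A| = 8, |A ∩ B| = 3; needs |A ∩ B| ≥ |A ∖ B| — false.
(d) research: |A| = 7, |A ∩ B| = 4; needs |A ∩ B| > |A ∖ B| — true.

2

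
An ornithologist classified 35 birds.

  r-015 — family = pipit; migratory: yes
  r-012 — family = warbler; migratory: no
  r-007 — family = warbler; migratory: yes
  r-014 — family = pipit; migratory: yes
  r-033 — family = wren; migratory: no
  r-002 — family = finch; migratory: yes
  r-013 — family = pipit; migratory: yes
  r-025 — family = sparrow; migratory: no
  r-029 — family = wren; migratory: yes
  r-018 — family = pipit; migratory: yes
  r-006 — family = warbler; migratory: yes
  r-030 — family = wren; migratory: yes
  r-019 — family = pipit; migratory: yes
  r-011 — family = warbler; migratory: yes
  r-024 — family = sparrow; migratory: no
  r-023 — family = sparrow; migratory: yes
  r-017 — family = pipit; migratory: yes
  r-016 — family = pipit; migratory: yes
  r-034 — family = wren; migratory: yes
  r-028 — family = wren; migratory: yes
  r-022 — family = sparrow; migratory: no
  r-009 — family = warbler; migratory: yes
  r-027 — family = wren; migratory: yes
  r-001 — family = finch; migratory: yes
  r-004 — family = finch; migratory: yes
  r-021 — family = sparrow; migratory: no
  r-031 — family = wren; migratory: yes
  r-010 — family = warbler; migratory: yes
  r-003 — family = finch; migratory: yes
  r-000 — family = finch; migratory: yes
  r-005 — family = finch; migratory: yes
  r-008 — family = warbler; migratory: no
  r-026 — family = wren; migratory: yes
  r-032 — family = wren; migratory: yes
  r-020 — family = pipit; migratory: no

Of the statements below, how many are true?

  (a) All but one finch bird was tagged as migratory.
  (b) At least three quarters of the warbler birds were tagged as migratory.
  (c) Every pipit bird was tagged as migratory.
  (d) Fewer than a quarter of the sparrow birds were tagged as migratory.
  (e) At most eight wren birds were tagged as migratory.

(a) finch: |A| = 6, |A ∩ B| = 6; needs |A ∖ B| = 1 — false.
(b) warbler: |A| = 7, |A ∩ B| = 5; needs |A ∩ B| / |A| ≥ 3/4 — false.
(c) pipit: |A| = 8, |A ∩ B| = 7; needs A ⊆ B, i.e. every element of A is in B (|A ∖ B| = 0) — false.
(d) sparrow: |A| = 5, |A ∩ B| = 1; needs |A ∩ B| / |A| < 1/4 — true.
(e) wren: |A| = 9, |A ∩ B| = 8; needs |A ∩ B| ≤ 8 — true.

2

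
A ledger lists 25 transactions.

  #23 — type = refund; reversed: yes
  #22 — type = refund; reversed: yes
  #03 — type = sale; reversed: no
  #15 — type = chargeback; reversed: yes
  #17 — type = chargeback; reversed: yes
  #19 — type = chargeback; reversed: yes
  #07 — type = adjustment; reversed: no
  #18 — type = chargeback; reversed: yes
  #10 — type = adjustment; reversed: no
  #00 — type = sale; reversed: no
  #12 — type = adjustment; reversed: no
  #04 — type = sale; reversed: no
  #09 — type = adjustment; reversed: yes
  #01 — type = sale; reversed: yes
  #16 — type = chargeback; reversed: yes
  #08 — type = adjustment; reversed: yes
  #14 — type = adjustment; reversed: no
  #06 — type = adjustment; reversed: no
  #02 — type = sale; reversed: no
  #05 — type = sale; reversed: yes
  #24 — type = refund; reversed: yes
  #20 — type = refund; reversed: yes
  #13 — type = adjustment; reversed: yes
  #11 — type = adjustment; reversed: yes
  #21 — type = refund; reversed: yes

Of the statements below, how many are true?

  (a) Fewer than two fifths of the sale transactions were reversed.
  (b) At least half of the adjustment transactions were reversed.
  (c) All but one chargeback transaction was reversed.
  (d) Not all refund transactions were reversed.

1

(a) sale: |A| = 6, |A ∩ B| = 2; needs |A ∩ B| / |A| < 2/5 — true.
(b) adjustment: |A| = 9, |A ∩ B| = 4; needs |A ∩ B| ≥ |A ∖ B| — false.
(c) chargeback: |A| = 5, |A ∩ B| = 5; needs |A ∖ B| = 1 — false.
(d) refund: |A| = 5, |A ∩ B| = 5; needs A ⊄ B (|A ∖ B| ≥ 1) — false.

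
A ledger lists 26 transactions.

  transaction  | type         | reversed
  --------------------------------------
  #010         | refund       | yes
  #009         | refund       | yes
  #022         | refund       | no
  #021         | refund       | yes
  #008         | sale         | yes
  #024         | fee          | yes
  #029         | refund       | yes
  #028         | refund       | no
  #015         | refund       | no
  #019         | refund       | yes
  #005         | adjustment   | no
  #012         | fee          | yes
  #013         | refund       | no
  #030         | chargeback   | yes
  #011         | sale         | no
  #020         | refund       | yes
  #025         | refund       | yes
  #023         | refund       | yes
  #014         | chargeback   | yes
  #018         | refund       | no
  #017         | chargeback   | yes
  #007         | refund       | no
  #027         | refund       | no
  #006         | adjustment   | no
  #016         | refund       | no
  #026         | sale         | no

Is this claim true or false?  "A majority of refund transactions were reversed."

'A majority of refund transactions were reversed' holds iff |A ∩ B| > |A ∖ B|.
|A| = 16, |A ∩ B| = 8, |A ∖ B| = 8.
8 = 8, so the statement is false.

False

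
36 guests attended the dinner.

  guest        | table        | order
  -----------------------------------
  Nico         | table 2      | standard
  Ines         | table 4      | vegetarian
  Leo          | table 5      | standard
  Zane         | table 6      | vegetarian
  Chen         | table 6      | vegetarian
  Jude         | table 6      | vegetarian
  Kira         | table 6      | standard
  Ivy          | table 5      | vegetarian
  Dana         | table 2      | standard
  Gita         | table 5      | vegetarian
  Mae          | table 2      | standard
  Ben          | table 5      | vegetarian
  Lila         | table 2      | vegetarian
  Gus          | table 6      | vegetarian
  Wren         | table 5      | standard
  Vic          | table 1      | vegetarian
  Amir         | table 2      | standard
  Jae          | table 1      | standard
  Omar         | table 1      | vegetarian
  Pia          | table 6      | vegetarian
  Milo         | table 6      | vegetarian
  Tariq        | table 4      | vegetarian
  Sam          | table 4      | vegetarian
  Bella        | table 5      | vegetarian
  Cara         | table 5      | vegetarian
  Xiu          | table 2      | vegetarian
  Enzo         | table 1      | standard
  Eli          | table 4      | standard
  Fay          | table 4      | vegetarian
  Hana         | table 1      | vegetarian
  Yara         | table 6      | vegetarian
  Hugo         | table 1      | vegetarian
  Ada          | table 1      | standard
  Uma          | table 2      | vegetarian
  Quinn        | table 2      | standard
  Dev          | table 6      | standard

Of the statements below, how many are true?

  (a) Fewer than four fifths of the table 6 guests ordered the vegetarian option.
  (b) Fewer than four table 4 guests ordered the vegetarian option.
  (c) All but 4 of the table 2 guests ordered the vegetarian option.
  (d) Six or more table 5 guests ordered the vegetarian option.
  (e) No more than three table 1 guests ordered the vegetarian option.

(a) table 6: |A| = 9, |A ∩ B| = 7; needs |A ∩ B| / |A| < 4/5 — true.
(b) table 4: |A| = 5, |A ∩ B| = 4; needs |A ∩ B| < 4 — false.
(c) table 2: |A| = 8, |A ∩ B| = 3; needs |A ∖ B| = 4 — false.
(d) table 5: |A| = 7, |A ∩ B| = 5; needs |A ∩ B| ≥ 6 — false.
(e) table 1: |A| = 7, |A ∩ B| = 4; needs |A ∩ B| ≤ 3 — false.

1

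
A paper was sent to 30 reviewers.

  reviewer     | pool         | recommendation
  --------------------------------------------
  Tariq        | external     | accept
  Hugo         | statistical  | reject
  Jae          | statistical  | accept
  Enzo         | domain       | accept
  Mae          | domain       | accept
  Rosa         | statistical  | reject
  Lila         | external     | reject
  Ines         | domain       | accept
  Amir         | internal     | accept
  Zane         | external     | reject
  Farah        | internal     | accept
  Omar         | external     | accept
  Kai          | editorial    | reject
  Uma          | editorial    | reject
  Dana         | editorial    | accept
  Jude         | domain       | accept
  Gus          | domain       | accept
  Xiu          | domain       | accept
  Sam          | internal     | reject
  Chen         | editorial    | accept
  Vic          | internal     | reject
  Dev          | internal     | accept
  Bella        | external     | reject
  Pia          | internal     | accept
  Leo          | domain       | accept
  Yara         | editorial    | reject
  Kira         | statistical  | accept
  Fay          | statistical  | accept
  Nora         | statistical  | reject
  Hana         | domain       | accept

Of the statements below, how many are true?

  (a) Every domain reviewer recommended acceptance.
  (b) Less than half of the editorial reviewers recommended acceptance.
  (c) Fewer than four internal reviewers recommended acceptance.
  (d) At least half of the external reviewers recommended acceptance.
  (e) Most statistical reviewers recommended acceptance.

2

(a) domain: |A| = 8, |A ∩ B| = 8; needs A ⊆ B, i.e. every element of A is in B (|A ∖ B| = 0) — true.
(b) editorial: |A| = 5, |A ∩ B| = 2; needs |A ∩ B| < |A ∖ B| — true.
(c) internal: |A| = 6, |A ∩ B| = 4; needs |A ∩ B| < 4 — false.
(d) external: |A| = 5, |A ∩ B| = 2; needs |A ∩ B| ≥ |A ∖ B| — false.
(e) statistical: |A| = 6, |A ∩ B| = 3; needs |A ∩ B| > |A ∖ B| — false.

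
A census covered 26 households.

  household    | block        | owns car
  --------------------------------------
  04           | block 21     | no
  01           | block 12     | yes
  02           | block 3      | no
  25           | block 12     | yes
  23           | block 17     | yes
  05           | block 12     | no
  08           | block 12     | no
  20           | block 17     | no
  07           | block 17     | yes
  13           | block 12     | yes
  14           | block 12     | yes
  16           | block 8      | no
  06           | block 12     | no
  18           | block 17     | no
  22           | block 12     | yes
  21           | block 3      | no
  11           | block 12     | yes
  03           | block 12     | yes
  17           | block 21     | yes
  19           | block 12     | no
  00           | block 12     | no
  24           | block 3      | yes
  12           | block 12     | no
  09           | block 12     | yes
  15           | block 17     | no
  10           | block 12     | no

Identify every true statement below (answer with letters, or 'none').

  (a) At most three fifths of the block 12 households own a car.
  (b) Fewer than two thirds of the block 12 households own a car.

|A| = 15, |A ∩ B| = 8, |A ∖ B| = 7.
(a) |A ∩ B| / |A| ≤ 3/5: holds.
(b) |A ∩ B| / |A| < 2/3: holds.

(a), (b)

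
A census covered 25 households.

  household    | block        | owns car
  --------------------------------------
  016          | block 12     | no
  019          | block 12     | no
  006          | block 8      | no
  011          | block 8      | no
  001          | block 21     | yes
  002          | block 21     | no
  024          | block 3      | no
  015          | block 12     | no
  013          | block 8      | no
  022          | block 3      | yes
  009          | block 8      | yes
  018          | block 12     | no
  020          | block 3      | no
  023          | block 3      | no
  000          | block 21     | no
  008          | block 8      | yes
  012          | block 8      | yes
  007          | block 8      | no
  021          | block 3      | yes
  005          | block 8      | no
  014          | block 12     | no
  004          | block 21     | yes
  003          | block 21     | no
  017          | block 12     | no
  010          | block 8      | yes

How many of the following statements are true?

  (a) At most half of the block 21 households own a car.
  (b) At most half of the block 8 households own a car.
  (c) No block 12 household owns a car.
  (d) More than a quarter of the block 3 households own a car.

(a) block 21: |A| = 5, |A ∩ B| = 2; needs |A ∩ B| ≤ |A ∖ B| — true.
(b) block 8: |A| = 9, |A ∩ B| = 4; needs |A ∩ B| ≤ |A ∖ B| — true.
(c) block 12: |A| = 6, |A ∩ B| = 0; needs A ∩ B = ∅ (|A ∩ B| = 0) — true.
(d) block 3: |A| = 5, |A ∩ B| = 2; needs |A ∩ B| / |A| > 1/4 — true.

4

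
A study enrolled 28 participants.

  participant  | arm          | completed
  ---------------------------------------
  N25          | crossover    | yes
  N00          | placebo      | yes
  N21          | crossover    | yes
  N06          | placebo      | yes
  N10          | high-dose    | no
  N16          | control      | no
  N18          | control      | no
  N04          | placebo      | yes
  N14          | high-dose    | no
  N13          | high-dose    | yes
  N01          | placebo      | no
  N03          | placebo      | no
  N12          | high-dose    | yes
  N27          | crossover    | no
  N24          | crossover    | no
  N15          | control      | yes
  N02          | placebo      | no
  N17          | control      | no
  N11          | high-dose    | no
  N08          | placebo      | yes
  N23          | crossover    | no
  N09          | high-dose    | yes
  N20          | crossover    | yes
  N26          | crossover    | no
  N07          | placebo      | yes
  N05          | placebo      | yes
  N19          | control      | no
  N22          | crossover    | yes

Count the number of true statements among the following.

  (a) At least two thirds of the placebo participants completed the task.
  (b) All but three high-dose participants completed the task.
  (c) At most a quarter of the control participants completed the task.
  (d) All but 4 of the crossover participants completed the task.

(a) placebo: |A| = 9, |A ∩ B| = 6; needs |A ∩ B| / |A| ≥ 2/3 — true.
(b) high-dose: |A| = 6, |A ∩ B| = 3; needs |A ∖ B| = 3 — true.
(c) control: |A| = 5, |A ∩ B| = 1; needs |A ∩ B| / |A| ≤ 1/4 — true.
(d) crossover: |A| = 8, |A ∩ B| = 4; needs |A ∖ B| = 4 — true.

4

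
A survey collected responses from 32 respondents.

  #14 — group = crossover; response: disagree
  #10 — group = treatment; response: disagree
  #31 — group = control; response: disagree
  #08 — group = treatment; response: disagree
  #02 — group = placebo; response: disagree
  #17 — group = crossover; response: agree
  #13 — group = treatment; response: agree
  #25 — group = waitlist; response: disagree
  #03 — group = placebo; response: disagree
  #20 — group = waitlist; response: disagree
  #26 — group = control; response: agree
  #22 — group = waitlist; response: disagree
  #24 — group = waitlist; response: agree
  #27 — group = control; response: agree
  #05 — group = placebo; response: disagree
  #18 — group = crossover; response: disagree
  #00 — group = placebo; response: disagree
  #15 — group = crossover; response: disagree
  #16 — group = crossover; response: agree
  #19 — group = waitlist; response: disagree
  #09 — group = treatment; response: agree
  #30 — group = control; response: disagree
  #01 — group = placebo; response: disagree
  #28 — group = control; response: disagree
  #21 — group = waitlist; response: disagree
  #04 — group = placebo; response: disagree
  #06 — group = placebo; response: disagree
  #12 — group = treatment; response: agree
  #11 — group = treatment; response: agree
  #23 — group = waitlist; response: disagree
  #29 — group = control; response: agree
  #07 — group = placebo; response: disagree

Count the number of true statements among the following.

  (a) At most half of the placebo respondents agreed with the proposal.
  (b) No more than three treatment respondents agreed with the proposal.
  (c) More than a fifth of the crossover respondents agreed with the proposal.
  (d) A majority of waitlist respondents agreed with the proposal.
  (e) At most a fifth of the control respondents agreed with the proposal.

(a) placebo: |A| = 8, |A ∩ B| = 0; needs |A ∩ B| ≤ |A ∖ B| — true.
(b) treatment: |A| = 6, |A ∩ B| = 4; needs |A ∩ B| ≤ 3 — false.
(c) crossover: |A| = 5, |A ∩ B| = 2; needs |A ∩ B| / |A| > 1/5 — true.
(d) waitlist: |A| = 7, |A ∩ B| = 1; needs |A ∩ B| > |A ∖ B| — false.
(e) control: |A| = 6, |A ∩ B| = 3; needs |A ∩ B| / |A| ≤ 1/5 — false.

2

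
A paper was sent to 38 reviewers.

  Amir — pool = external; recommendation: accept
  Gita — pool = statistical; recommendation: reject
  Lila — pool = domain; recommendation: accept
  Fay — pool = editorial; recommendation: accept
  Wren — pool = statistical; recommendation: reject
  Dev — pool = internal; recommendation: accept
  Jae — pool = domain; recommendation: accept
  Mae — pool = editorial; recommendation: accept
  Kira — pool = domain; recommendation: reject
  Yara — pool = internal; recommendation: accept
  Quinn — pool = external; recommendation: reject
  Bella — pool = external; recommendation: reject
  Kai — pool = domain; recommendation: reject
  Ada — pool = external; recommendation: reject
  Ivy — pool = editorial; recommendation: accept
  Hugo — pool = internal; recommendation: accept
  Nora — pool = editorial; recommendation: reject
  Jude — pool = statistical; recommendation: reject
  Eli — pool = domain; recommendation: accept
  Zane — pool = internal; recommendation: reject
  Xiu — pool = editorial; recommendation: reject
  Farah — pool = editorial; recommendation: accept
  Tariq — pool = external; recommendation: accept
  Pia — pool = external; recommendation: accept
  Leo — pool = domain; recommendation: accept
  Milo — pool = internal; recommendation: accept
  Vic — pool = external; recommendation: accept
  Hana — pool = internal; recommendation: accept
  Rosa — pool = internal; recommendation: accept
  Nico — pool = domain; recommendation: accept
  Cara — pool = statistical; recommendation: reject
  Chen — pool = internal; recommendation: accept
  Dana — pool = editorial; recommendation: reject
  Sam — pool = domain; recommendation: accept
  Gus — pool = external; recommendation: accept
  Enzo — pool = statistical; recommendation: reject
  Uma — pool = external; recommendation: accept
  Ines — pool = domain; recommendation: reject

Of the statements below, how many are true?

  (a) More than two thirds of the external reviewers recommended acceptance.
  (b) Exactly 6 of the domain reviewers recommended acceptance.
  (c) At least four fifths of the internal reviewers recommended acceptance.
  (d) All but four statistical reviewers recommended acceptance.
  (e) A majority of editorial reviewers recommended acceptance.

3

(a) external: |A| = 9, |A ∩ B| = 6; needs |A ∩ B| / |A| > 2/3 — false.
(b) domain: |A| = 9, |A ∩ B| = 6; needs |A ∩ B| = 6 — true.
(c) internal: |A| = 8, |A ∩ B| = 7; needs |A ∩ B| / |A| ≥ 4/5 — true.
(d) statistical: |A| = 5, |A ∩ B| = 0; needs |A ∖ B| = 4 — false.
(e) editorial: |A| = 7, |A ∩ B| = 4; needs |A ∩ B| > |A ∖ B| — true.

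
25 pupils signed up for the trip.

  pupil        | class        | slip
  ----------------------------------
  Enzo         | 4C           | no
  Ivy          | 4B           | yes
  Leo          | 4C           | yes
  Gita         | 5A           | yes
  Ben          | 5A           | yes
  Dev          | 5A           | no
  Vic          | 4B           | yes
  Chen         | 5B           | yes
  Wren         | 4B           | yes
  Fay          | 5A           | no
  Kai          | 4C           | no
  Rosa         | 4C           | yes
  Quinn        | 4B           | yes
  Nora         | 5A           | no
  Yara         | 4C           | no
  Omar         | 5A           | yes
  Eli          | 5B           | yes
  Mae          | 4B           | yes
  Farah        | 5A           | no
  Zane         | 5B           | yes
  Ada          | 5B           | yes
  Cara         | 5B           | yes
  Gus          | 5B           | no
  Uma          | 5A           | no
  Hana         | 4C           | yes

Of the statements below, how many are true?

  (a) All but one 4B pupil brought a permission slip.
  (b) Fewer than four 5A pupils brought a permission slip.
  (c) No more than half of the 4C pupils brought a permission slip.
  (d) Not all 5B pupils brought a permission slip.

(a) 4B: |A| = 5, |A ∩ B| = 5; needs |A ∖ B| = 1 — false.
(b) 5A: |A| = 8, |A ∩ B| = 3; needs |A ∩ B| < 4 — true.
(c) 4C: |A| = 6, |A ∩ B| = 3; needs |A ∩ B| ≤ |A ∖ B| — true.
(d) 5B: |A| = 6, |A ∩ B| = 5; needs A ⊄ B (|A ∖ B| ≥ 1) — true.

3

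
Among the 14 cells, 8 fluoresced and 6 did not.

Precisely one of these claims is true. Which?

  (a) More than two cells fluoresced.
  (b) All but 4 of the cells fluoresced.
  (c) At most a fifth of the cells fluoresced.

(a)

|A| = 14, |A ∩ B| = 8, |A ∖ B| = 6.
(a) requires |A ∩ B| > 2: true.
(b) requires |A ∖ B| = 4: false.
(c) requires |A ∩ B| / |A| ≤ 1/5: false.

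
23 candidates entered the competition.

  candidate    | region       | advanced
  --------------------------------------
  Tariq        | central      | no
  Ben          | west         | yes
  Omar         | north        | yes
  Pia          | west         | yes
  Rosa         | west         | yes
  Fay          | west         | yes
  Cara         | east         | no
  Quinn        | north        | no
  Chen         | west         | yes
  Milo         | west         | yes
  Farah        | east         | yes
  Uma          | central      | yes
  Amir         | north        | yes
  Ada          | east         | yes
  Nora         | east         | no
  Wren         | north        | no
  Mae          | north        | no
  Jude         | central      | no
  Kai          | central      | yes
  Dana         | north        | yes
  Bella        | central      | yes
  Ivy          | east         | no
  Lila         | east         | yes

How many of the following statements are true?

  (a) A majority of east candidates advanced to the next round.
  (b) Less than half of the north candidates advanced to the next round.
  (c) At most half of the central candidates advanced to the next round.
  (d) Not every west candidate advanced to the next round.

0

(a) east: |A| = 6, |A ∩ B| = 3; needs |A ∩ B| > |A ∖ B| — false.
(b) north: |A| = 6, |A ∩ B| = 3; needs |A ∩ B| < |A ∖ B| — false.
(c) central: |A| = 5, |A ∩ B| = 3; needs |A ∩ B| ≤ |A ∖ B| — false.
(d) west: |A| = 6, |A ∩ B| = 6; needs A ⊄ B (|A ∖ B| ≥ 1) — false.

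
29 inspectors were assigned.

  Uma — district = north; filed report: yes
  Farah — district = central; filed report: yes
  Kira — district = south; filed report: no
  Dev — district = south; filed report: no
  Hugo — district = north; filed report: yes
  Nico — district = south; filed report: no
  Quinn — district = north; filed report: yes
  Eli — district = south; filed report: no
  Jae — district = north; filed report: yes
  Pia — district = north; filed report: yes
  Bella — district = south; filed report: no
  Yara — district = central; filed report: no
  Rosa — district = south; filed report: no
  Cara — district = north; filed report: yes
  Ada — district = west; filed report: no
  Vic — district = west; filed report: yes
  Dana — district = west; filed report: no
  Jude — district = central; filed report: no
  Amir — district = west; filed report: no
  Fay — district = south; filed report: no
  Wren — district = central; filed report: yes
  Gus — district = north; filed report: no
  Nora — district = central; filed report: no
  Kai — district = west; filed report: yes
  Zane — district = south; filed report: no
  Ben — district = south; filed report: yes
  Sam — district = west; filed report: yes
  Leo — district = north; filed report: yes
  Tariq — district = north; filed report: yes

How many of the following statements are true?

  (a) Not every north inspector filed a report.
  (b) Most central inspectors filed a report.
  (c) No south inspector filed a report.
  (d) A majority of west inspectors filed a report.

1

(a) north: |A| = 9, |A ∩ B| = 8; needs A ⊄ B (|A ∖ B| ≥ 1) — true.
(b) central: |A| = 5, |A ∩ B| = 2; needs |A ∩ B| > |A ∖ B| — false.
(c) south: |A| = 9, |A ∩ B| = 1; needs A ∩ B = ∅ (|A ∩ B| = 0) — false.
(d) west: |A| = 6, |A ∩ B| = 3; needs |A ∩ B| > |A ∖ B| — false.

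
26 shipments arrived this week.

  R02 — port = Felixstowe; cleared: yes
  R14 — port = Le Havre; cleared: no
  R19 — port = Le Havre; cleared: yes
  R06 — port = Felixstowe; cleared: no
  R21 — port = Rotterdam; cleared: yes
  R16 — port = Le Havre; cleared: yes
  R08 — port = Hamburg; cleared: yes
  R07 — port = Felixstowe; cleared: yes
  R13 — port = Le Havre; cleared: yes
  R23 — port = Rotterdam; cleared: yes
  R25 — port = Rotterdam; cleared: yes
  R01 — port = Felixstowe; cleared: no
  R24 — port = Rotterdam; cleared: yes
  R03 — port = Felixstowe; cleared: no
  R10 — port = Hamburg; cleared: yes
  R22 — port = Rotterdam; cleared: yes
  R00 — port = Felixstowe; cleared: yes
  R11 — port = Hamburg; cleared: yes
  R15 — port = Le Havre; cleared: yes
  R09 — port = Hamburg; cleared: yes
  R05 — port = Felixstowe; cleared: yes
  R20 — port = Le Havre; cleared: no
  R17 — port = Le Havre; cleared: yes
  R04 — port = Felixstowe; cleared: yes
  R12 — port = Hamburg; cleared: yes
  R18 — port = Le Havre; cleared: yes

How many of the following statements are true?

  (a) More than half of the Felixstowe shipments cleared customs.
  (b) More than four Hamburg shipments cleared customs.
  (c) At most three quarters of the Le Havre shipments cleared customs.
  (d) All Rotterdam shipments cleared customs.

4

(a) Felixstowe: |A| = 8, |A ∩ B| = 5; needs |A ∩ B| > |A ∖ B| — true.
(b) Hamburg: |A| = 5, |A ∩ B| = 5; needs |A ∩ B| > 4 — true.
(c) Le Havre: |A| = 8, |A ∩ B| = 6; needs |A ∩ B| / |A| ≤ 3/4 — true.
(d) Rotterdam: |A| = 5, |A ∩ B| = 5; needs A ⊆ B, i.e. every element of A is in B (|A ∖ B| = 0) — true.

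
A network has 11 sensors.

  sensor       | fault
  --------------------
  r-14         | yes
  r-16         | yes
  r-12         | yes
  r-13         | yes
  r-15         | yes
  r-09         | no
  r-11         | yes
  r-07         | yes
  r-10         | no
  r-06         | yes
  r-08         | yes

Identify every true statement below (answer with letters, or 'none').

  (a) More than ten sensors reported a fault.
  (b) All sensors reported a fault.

|A| = 11, |A ∩ B| = 9, |A ∖ B| = 2.
(a) |A ∩ B| > 10: fails.
(b) A ⊆ B, i.e. every element of A is in B (|A ∖ B| = 0): fails.

none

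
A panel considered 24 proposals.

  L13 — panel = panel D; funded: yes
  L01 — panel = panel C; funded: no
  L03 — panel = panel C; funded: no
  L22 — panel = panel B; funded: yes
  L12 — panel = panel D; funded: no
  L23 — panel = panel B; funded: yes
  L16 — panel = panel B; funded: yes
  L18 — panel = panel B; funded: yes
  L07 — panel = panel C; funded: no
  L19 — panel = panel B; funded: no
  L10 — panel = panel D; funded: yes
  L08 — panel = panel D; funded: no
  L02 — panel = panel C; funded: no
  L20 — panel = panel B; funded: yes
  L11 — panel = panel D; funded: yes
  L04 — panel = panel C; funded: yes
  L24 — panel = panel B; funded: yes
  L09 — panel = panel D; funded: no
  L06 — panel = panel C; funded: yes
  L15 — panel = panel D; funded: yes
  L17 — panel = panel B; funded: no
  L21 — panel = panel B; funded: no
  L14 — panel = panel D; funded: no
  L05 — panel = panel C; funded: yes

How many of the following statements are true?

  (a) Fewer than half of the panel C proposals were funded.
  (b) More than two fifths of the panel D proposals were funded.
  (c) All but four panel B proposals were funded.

2

(a) panel C: |A| = 7, |A ∩ B| = 3; needs |A ∩ B| < |A ∖ B| — true.
(b) panel D: |A| = 8, |A ∩ B| = 4; needs |A ∩ B| / |A| > 2/5 — true.
(c) panel B: |A| = 9, |A ∩ B| = 6; needs |A ∖ B| = 4 — false.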